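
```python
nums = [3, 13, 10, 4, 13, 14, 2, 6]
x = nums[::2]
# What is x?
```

nums has length 8. The slice nums[::2] selects indices [0, 2, 4, 6] (0->3, 2->10, 4->13, 6->2), giving [3, 10, 13, 2].

[3, 10, 13, 2]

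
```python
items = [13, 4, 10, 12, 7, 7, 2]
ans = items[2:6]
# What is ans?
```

items has length 7. The slice items[2:6] selects indices [2, 3, 4, 5] (2->10, 3->12, 4->7, 5->7), giving [10, 12, 7, 7].

[10, 12, 7, 7]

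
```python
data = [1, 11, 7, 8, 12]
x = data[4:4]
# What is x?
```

data has length 5. The slice data[4:4] resolves to an empty index range, so the result is [].

[]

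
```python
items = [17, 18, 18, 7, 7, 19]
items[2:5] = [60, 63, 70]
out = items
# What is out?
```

items starts as [17, 18, 18, 7, 7, 19] (length 6). The slice items[2:5] covers indices [2, 3, 4] with values [18, 7, 7]. Replacing that slice with [60, 63, 70] (same length) produces [17, 18, 60, 63, 70, 19].

[17, 18, 60, 63, 70, 19]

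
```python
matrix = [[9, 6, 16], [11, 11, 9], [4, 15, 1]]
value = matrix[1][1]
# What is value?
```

matrix[1] = [11, 11, 9]. Taking column 1 of that row yields 11.

11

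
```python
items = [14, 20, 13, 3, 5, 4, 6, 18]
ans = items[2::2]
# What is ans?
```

items has length 8. The slice items[2::2] selects indices [2, 4, 6] (2->13, 4->5, 6->6), giving [13, 5, 6].

[13, 5, 6]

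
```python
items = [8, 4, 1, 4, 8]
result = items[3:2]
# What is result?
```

items has length 5. The slice items[3:2] resolves to an empty index range, so the result is [].

[]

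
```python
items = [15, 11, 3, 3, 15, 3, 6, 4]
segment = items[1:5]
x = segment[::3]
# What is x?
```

items has length 8. The slice items[1:5] selects indices [1, 2, 3, 4] (1->11, 2->3, 3->3, 4->15), giving [11, 3, 3, 15]. So segment = [11, 3, 3, 15]. segment has length 4. The slice segment[::3] selects indices [0, 3] (0->11, 3->15), giving [11, 15].

[11, 15]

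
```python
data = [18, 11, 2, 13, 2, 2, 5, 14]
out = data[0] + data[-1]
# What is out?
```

data has length 8. data[0] = 18.
data has length 8. Negative index -1 maps to positive index 8 + (-1) = 7. data[7] = 14.
Sum: 18 + 14 = 32.

32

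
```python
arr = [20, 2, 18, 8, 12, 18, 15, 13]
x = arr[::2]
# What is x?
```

arr has length 8. The slice arr[::2] selects indices [0, 2, 4, 6] (0->20, 2->18, 4->12, 6->15), giving [20, 18, 12, 15].

[20, 18, 12, 15]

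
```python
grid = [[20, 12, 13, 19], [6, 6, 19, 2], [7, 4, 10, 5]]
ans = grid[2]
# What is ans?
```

grid has 3 rows. Row 2 is [7, 4, 10, 5].

[7, 4, 10, 5]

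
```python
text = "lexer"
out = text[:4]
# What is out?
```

text has length 5. The slice text[:4] selects indices [0, 1, 2, 3] (0->'l', 1->'e', 2->'x', 3->'e'), giving 'lexe'.

'lexe'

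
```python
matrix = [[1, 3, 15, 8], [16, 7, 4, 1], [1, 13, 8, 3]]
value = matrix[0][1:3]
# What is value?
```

matrix[0] = [1, 3, 15, 8]. matrix[0] has length 4. The slice matrix[0][1:3] selects indices [1, 2] (1->3, 2->15), giving [3, 15].

[3, 15]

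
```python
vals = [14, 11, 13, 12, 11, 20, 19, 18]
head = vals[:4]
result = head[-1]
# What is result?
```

vals has length 8. The slice vals[:4] selects indices [0, 1, 2, 3] (0->14, 1->11, 2->13, 3->12), giving [14, 11, 13, 12]. So head = [14, 11, 13, 12]. Then head[-1] = 12.

12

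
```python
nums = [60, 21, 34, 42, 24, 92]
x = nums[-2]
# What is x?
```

nums has length 6. Negative index -2 maps to positive index 6 + (-2) = 4. nums[4] = 24.

24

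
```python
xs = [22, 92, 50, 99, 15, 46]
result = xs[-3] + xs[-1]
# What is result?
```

xs has length 6. Negative index -3 maps to positive index 6 + (-3) = 3. xs[3] = 99.
xs has length 6. Negative index -1 maps to positive index 6 + (-1) = 5. xs[5] = 46.
Sum: 99 + 46 = 145.

145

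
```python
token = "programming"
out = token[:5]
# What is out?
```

token has length 11. The slice token[:5] selects indices [0, 1, 2, 3, 4] (0->'p', 1->'r', 2->'o', 3->'g', 4->'r'), giving 'progr'.

'progr'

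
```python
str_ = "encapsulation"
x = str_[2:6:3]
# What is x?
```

str_ has length 13. The slice str_[2:6:3] selects indices [2, 5] (2->'c', 5->'s'), giving 'cs'.

'cs'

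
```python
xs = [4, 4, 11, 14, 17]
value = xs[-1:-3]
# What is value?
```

xs has length 5. The slice xs[-1:-3] resolves to an empty index range, so the result is [].

[]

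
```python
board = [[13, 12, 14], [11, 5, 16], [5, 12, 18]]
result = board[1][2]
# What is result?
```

board[1] = [11, 5, 16]. Taking column 2 of that row yields 16.

16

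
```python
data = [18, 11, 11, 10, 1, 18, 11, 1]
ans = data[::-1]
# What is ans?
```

data has length 8. The slice data[::-1] selects indices [7, 6, 5, 4, 3, 2, 1, 0] (7->1, 6->11, 5->18, 4->1, 3->10, 2->11, 1->11, 0->18), giving [1, 11, 18, 1, 10, 11, 11, 18].

[1, 11, 18, 1, 10, 11, 11, 18]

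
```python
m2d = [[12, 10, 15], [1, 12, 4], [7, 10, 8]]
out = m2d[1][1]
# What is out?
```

m2d[1] = [1, 12, 4]. Taking column 1 of that row yields 12.

12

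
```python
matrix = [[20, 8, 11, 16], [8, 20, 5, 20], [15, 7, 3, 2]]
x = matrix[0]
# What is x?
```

matrix has 3 rows. Row 0 is [20, 8, 11, 16].

[20, 8, 11, 16]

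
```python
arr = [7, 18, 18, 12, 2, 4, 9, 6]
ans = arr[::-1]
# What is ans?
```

arr has length 8. The slice arr[::-1] selects indices [7, 6, 5, 4, 3, 2, 1, 0] (7->6, 6->9, 5->4, 4->2, 3->12, 2->18, 1->18, 0->7), giving [6, 9, 4, 2, 12, 18, 18, 7].

[6, 9, 4, 2, 12, 18, 18, 7]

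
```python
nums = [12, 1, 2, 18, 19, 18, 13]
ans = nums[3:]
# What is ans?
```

nums has length 7. The slice nums[3:] selects indices [3, 4, 5, 6] (3->18, 4->19, 5->18, 6->13), giving [18, 19, 18, 13].

[18, 19, 18, 13]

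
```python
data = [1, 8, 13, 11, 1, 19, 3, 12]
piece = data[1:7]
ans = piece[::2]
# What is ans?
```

data has length 8. The slice data[1:7] selects indices [1, 2, 3, 4, 5, 6] (1->8, 2->13, 3->11, 4->1, 5->19, 6->3), giving [8, 13, 11, 1, 19, 3]. So piece = [8, 13, 11, 1, 19, 3]. piece has length 6. The slice piece[::2] selects indices [0, 2, 4] (0->8, 2->11, 4->19), giving [8, 11, 19].

[8, 11, 19]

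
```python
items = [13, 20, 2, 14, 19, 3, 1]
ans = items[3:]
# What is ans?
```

items has length 7. The slice items[3:] selects indices [3, 4, 5, 6] (3->14, 4->19, 5->3, 6->1), giving [14, 19, 3, 1].

[14, 19, 3, 1]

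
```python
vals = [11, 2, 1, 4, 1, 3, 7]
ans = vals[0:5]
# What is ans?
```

vals has length 7. The slice vals[0:5] selects indices [0, 1, 2, 3, 4] (0->11, 1->2, 2->1, 3->4, 4->1), giving [11, 2, 1, 4, 1].

[11, 2, 1, 4, 1]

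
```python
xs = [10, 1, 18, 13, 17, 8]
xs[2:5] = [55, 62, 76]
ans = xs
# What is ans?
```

xs starts as [10, 1, 18, 13, 17, 8] (length 6). The slice xs[2:5] covers indices [2, 3, 4] with values [18, 13, 17]. Replacing that slice with [55, 62, 76] (same length) produces [10, 1, 55, 62, 76, 8].

[10, 1, 55, 62, 76, 8]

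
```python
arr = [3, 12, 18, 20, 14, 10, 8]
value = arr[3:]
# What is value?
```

arr has length 7. The slice arr[3:] selects indices [3, 4, 5, 6] (3->20, 4->14, 5->10, 6->8), giving [20, 14, 10, 8].

[20, 14, 10, 8]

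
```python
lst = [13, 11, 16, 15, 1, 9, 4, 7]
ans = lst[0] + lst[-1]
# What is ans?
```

lst has length 8. lst[0] = 13.
lst has length 8. Negative index -1 maps to positive index 8 + (-1) = 7. lst[7] = 7.
Sum: 13 + 7 = 20.

20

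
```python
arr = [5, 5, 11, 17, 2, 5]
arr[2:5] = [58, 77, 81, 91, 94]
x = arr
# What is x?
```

arr starts as [5, 5, 11, 17, 2, 5] (length 6). The slice arr[2:5] covers indices [2, 3, 4] with values [11, 17, 2]. Replacing that slice with [58, 77, 81, 91, 94] (different length) produces [5, 5, 58, 77, 81, 91, 94, 5].

[5, 5, 58, 77, 81, 91, 94, 5]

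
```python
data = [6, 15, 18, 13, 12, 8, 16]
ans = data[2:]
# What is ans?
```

data has length 7. The slice data[2:] selects indices [2, 3, 4, 5, 6] (2->18, 3->13, 4->12, 5->8, 6->16), giving [18, 13, 12, 8, 16].

[18, 13, 12, 8, 16]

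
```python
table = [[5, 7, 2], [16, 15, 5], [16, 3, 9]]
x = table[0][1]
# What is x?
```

table[0] = [5, 7, 2]. Taking column 1 of that row yields 7.

7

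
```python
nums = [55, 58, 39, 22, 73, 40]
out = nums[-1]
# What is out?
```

nums has length 6. Negative index -1 maps to positive index 6 + (-1) = 5. nums[5] = 40.

40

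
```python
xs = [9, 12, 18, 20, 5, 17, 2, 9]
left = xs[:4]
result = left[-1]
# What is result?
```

xs has length 8. The slice xs[:4] selects indices [0, 1, 2, 3] (0->9, 1->12, 2->18, 3->20), giving [9, 12, 18, 20]. So left = [9, 12, 18, 20]. Then left[-1] = 20.

20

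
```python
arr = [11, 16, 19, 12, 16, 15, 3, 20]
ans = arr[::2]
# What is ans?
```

arr has length 8. The slice arr[::2] selects indices [0, 2, 4, 6] (0->11, 2->19, 4->16, 6->3), giving [11, 19, 16, 3].

[11, 19, 16, 3]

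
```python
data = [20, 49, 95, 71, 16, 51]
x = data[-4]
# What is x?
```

data has length 6. Negative index -4 maps to positive index 6 + (-4) = 2. data[2] = 95.

95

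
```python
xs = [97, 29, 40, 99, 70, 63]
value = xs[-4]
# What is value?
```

xs has length 6. Negative index -4 maps to positive index 6 + (-4) = 2. xs[2] = 40.

40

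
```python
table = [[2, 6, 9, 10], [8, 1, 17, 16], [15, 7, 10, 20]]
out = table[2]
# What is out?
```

table has 3 rows. Row 2 is [15, 7, 10, 20].

[15, 7, 10, 20]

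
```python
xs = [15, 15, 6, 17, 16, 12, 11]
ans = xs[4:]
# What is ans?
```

xs has length 7. The slice xs[4:] selects indices [4, 5, 6] (4->16, 5->12, 6->11), giving [16, 12, 11].

[16, 12, 11]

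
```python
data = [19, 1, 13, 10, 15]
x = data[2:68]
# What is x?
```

data has length 5. The slice data[2:68] selects indices [2, 3, 4] (2->13, 3->10, 4->15), giving [13, 10, 15].

[13, 10, 15]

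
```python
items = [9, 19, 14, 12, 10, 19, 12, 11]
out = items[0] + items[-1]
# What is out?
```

items has length 8. items[0] = 9.
items has length 8. Negative index -1 maps to positive index 8 + (-1) = 7. items[7] = 11.
Sum: 9 + 11 = 20.

20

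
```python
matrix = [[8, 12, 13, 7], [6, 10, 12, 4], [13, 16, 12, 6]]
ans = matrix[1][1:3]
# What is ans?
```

matrix[1] = [6, 10, 12, 4]. matrix[1] has length 4. The slice matrix[1][1:3] selects indices [1, 2] (1->10, 2->12), giving [10, 12].

[10, 12]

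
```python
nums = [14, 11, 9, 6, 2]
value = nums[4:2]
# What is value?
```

nums has length 5. The slice nums[4:2] resolves to an empty index range, so the result is [].

[]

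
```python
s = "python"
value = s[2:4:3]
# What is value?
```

s has length 6. The slice s[2:4:3] selects indices [2] (2->'t'), giving 't'.

't'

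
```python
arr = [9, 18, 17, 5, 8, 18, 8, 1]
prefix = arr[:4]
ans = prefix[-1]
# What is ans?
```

arr has length 8. The slice arr[:4] selects indices [0, 1, 2, 3] (0->9, 1->18, 2->17, 3->5), giving [9, 18, 17, 5]. So prefix = [9, 18, 17, 5]. Then prefix[-1] = 5.

5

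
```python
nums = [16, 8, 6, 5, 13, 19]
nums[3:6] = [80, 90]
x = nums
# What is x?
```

nums starts as [16, 8, 6, 5, 13, 19] (length 6). The slice nums[3:6] covers indices [3, 4, 5] with values [5, 13, 19]. Replacing that slice with [80, 90] (different length) produces [16, 8, 6, 80, 90].

[16, 8, 6, 80, 90]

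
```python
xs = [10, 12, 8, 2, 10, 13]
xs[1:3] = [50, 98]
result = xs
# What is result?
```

xs starts as [10, 12, 8, 2, 10, 13] (length 6). The slice xs[1:3] covers indices [1, 2] with values [12, 8]. Replacing that slice with [50, 98] (same length) produces [10, 50, 98, 2, 10, 13].

[10, 50, 98, 2, 10, 13]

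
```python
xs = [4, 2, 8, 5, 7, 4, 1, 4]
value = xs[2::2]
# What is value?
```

xs has length 8. The slice xs[2::2] selects indices [2, 4, 6] (2->8, 4->7, 6->1), giving [8, 7, 1].

[8, 7, 1]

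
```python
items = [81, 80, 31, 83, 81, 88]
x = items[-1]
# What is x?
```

items has length 6. Negative index -1 maps to positive index 6 + (-1) = 5. items[5] = 88.

88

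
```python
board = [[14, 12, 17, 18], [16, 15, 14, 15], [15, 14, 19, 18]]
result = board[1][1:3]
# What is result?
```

board[1] = [16, 15, 14, 15]. board[1] has length 4. The slice board[1][1:3] selects indices [1, 2] (1->15, 2->14), giving [15, 14].

[15, 14]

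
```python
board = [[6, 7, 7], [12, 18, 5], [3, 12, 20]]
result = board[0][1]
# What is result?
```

board[0] = [6, 7, 7]. Taking column 1 of that row yields 7.

7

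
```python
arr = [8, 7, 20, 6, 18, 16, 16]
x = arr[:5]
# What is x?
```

arr has length 7. The slice arr[:5] selects indices [0, 1, 2, 3, 4] (0->8, 1->7, 2->20, 3->6, 4->18), giving [8, 7, 20, 6, 18].

[8, 7, 20, 6, 18]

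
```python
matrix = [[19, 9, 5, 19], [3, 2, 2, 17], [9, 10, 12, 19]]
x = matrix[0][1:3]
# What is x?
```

matrix[0] = [19, 9, 5, 19]. matrix[0] has length 4. The slice matrix[0][1:3] selects indices [1, 2] (1->9, 2->5), giving [9, 5].

[9, 5]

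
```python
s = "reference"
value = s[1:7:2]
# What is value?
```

s has length 9. The slice s[1:7:2] selects indices [1, 3, 5] (1->'e', 3->'e', 5->'e'), giving 'eee'.

'eee'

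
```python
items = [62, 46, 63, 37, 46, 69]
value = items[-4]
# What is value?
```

items has length 6. Negative index -4 maps to positive index 6 + (-4) = 2. items[2] = 63.

63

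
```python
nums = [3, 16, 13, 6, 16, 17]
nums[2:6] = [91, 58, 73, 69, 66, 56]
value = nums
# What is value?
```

nums starts as [3, 16, 13, 6, 16, 17] (length 6). The slice nums[2:6] covers indices [2, 3, 4, 5] with values [13, 6, 16, 17]. Replacing that slice with [91, 58, 73, 69, 66, 56] (different length) produces [3, 16, 91, 58, 73, 69, 66, 56].

[3, 16, 91, 58, 73, 69, 66, 56]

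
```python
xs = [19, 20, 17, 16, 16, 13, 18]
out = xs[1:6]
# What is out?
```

xs has length 7. The slice xs[1:6] selects indices [1, 2, 3, 4, 5] (1->20, 2->17, 3->16, 4->16, 5->13), giving [20, 17, 16, 16, 13].

[20, 17, 16, 16, 13]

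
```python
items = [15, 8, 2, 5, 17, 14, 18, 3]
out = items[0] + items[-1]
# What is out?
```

items has length 8. items[0] = 15.
items has length 8. Negative index -1 maps to positive index 8 + (-1) = 7. items[7] = 3.
Sum: 15 + 3 = 18.

18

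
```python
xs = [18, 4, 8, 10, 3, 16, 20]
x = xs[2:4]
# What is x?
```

xs has length 7. The slice xs[2:4] selects indices [2, 3] (2->8, 3->10), giving [8, 10].

[8, 10]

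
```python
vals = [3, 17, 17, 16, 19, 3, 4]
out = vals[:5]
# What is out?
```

vals has length 7. The slice vals[:5] selects indices [0, 1, 2, 3, 4] (0->3, 1->17, 2->17, 3->16, 4->19), giving [3, 17, 17, 16, 19].

[3, 17, 17, 16, 19]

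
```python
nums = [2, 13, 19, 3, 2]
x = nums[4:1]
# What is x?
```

nums has length 5. The slice nums[4:1] resolves to an empty index range, so the result is [].

[]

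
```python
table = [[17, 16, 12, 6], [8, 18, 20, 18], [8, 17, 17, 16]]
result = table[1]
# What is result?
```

table has 3 rows. Row 1 is [8, 18, 20, 18].

[8, 18, 20, 18]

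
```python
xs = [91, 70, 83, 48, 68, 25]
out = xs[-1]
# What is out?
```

xs has length 6. Negative index -1 maps to positive index 6 + (-1) = 5. xs[5] = 25.

25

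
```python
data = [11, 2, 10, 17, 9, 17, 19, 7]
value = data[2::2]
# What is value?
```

data has length 8. The slice data[2::2] selects indices [2, 4, 6] (2->10, 4->9, 6->19), giving [10, 9, 19].

[10, 9, 19]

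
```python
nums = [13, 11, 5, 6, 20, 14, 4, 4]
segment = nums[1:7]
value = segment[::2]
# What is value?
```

nums has length 8. The slice nums[1:7] selects indices [1, 2, 3, 4, 5, 6] (1->11, 2->5, 3->6, 4->20, 5->14, 6->4), giving [11, 5, 6, 20, 14, 4]. So segment = [11, 5, 6, 20, 14, 4]. segment has length 6. The slice segment[::2] selects indices [0, 2, 4] (0->11, 2->6, 4->14), giving [11, 6, 14].

[11, 6, 14]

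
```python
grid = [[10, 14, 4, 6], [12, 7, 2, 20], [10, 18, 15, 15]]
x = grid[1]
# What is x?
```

grid has 3 rows. Row 1 is [12, 7, 2, 20].

[12, 7, 2, 20]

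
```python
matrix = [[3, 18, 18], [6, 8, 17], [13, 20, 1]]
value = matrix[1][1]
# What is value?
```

matrix[1] = [6, 8, 17]. Taking column 1 of that row yields 8.

8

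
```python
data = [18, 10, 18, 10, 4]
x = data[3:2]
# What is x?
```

data has length 5. The slice data[3:2] resolves to an empty index range, so the result is [].

[]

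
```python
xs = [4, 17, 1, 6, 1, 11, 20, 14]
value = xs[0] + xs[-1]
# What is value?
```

xs has length 8. xs[0] = 4.
xs has length 8. Negative index -1 maps to positive index 8 + (-1) = 7. xs[7] = 14.
Sum: 4 + 14 = 18.

18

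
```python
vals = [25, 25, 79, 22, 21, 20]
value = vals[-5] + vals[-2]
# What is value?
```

vals has length 6. Negative index -5 maps to positive index 6 + (-5) = 1. vals[1] = 25.
vals has length 6. Negative index -2 maps to positive index 6 + (-2) = 4. vals[4] = 21.
Sum: 25 + 21 = 46.

46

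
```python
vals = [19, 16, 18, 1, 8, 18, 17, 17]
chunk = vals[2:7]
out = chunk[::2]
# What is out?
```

vals has length 8. The slice vals[2:7] selects indices [2, 3, 4, 5, 6] (2->18, 3->1, 4->8, 5->18, 6->17), giving [18, 1, 8, 18, 17]. So chunk = [18, 1, 8, 18, 17]. chunk has length 5. The slice chunk[::2] selects indices [0, 2, 4] (0->18, 2->8, 4->17), giving [18, 8, 17].

[18, 8, 17]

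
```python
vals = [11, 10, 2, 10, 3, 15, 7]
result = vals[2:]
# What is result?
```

vals has length 7. The slice vals[2:] selects indices [2, 3, 4, 5, 6] (2->2, 3->10, 4->3, 5->15, 6->7), giving [2, 10, 3, 15, 7].

[2, 10, 3, 15, 7]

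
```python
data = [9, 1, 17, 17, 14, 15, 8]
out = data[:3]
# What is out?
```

data has length 7. The slice data[:3] selects indices [0, 1, 2] (0->9, 1->1, 2->17), giving [9, 1, 17].

[9, 1, 17]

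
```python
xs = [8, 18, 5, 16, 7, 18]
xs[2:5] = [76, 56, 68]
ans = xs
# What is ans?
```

xs starts as [8, 18, 5, 16, 7, 18] (length 6). The slice xs[2:5] covers indices [2, 3, 4] with values [5, 16, 7]. Replacing that slice with [76, 56, 68] (same length) produces [8, 18, 76, 56, 68, 18].

[8, 18, 76, 56, 68, 18]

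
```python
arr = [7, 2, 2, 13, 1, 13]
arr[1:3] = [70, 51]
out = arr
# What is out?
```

arr starts as [7, 2, 2, 13, 1, 13] (length 6). The slice arr[1:3] covers indices [1, 2] with values [2, 2]. Replacing that slice with [70, 51] (same length) produces [7, 70, 51, 13, 1, 13].

[7, 70, 51, 13, 1, 13]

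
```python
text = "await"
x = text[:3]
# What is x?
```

text has length 5. The slice text[:3] selects indices [0, 1, 2] (0->'a', 1->'w', 2->'a'), giving 'awa'.

'awa'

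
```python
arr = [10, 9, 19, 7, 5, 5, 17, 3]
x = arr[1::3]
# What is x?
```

arr has length 8. The slice arr[1::3] selects indices [1, 4, 7] (1->9, 4->5, 7->3), giving [9, 5, 3].

[9, 5, 3]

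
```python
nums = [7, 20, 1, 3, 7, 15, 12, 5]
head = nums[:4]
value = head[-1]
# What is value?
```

nums has length 8. The slice nums[:4] selects indices [0, 1, 2, 3] (0->7, 1->20, 2->1, 3->3), giving [7, 20, 1, 3]. So head = [7, 20, 1, 3]. Then head[-1] = 3.

3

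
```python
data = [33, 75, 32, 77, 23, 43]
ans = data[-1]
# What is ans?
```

data has length 6. Negative index -1 maps to positive index 6 + (-1) = 5. data[5] = 43.

43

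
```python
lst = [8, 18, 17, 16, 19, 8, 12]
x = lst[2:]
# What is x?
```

lst has length 7. The slice lst[2:] selects indices [2, 3, 4, 5, 6] (2->17, 3->16, 4->19, 5->8, 6->12), giving [17, 16, 19, 8, 12].

[17, 16, 19, 8, 12]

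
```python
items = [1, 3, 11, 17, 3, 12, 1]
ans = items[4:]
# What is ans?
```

items has length 7. The slice items[4:] selects indices [4, 5, 6] (4->3, 5->12, 6->1), giving [3, 12, 1].

[3, 12, 1]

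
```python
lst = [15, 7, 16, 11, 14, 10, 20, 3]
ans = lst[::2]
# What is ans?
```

lst has length 8. The slice lst[::2] selects indices [0, 2, 4, 6] (0->15, 2->16, 4->14, 6->20), giving [15, 16, 14, 20].

[15, 16, 14, 20]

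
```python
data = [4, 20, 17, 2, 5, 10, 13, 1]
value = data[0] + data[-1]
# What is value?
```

data has length 8. data[0] = 4.
data has length 8. Negative index -1 maps to positive index 8 + (-1) = 7. data[7] = 1.
Sum: 4 + 1 = 5.

5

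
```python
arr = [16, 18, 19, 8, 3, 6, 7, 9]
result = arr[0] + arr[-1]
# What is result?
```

arr has length 8. arr[0] = 16.
arr has length 8. Negative index -1 maps to positive index 8 + (-1) = 7. arr[7] = 9.
Sum: 16 + 9 = 25.

25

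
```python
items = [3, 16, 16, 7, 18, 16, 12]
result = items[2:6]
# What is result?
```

items has length 7. The slice items[2:6] selects indices [2, 3, 4, 5] (2->16, 3->7, 4->18, 5->16), giving [16, 7, 18, 16].

[16, 7, 18, 16]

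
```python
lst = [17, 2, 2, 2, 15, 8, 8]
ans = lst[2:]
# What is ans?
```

lst has length 7. The slice lst[2:] selects indices [2, 3, 4, 5, 6] (2->2, 3->2, 4->15, 5->8, 6->8), giving [2, 2, 15, 8, 8].

[2, 2, 15, 8, 8]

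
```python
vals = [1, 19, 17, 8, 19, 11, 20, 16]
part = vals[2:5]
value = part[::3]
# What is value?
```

vals has length 8. The slice vals[2:5] selects indices [2, 3, 4] (2->17, 3->8, 4->19), giving [17, 8, 19]. So part = [17, 8, 19]. part has length 3. The slice part[::3] selects indices [0] (0->17), giving [17].

[17]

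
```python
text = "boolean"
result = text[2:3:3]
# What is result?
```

text has length 7. The slice text[2:3:3] selects indices [2] (2->'o'), giving 'o'.

'o'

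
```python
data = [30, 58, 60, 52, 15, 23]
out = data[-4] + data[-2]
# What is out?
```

data has length 6. Negative index -4 maps to positive index 6 + (-4) = 2. data[2] = 60.
data has length 6. Negative index -2 maps to positive index 6 + (-2) = 4. data[4] = 15.
Sum: 60 + 15 = 75.

75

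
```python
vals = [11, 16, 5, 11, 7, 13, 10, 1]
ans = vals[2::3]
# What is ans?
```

vals has length 8. The slice vals[2::3] selects indices [2, 5] (2->5, 5->13), giving [5, 13].

[5, 13]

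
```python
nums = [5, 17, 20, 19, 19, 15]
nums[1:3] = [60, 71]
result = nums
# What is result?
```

nums starts as [5, 17, 20, 19, 19, 15] (length 6). The slice nums[1:3] covers indices [1, 2] with values [17, 20]. Replacing that slice with [60, 71] (same length) produces [5, 60, 71, 19, 19, 15].

[5, 60, 71, 19, 19, 15]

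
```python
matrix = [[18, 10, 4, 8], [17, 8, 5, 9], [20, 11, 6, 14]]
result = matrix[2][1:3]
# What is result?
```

matrix[2] = [20, 11, 6, 14]. matrix[2] has length 4. The slice matrix[2][1:3] selects indices [1, 2] (1->11, 2->6), giving [11, 6].

[11, 6]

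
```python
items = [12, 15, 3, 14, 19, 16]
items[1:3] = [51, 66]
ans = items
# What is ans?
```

items starts as [12, 15, 3, 14, 19, 16] (length 6). The slice items[1:3] covers indices [1, 2] with values [15, 3]. Replacing that slice with [51, 66] (same length) produces [12, 51, 66, 14, 19, 16].

[12, 51, 66, 14, 19, 16]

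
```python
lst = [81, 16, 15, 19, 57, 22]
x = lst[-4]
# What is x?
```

lst has length 6. Negative index -4 maps to positive index 6 + (-4) = 2. lst[2] = 15.

15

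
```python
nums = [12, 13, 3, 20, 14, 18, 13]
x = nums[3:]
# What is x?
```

nums has length 7. The slice nums[3:] selects indices [3, 4, 5, 6] (3->20, 4->14, 5->18, 6->13), giving [20, 14, 18, 13].

[20, 14, 18, 13]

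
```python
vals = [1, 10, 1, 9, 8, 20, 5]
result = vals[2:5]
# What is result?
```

vals has length 7. The slice vals[2:5] selects indices [2, 3, 4] (2->1, 3->9, 4->8), giving [1, 9, 8].

[1, 9, 8]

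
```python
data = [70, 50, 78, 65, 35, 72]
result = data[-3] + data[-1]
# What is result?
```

data has length 6. Negative index -3 maps to positive index 6 + (-3) = 3. data[3] = 65.
data has length 6. Negative index -1 maps to positive index 6 + (-1) = 5. data[5] = 72.
Sum: 65 + 72 = 137.

137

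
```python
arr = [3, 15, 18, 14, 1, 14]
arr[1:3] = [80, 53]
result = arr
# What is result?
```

arr starts as [3, 15, 18, 14, 1, 14] (length 6). The slice arr[1:3] covers indices [1, 2] with values [15, 18]. Replacing that slice with [80, 53] (same length) produces [3, 80, 53, 14, 1, 14].

[3, 80, 53, 14, 1, 14]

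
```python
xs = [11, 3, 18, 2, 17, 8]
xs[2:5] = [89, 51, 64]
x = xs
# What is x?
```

xs starts as [11, 3, 18, 2, 17, 8] (length 6). The slice xs[2:5] covers indices [2, 3, 4] with values [18, 2, 17]. Replacing that slice with [89, 51, 64] (same length) produces [11, 3, 89, 51, 64, 8].

[11, 3, 89, 51, 64, 8]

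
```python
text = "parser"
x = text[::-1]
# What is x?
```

text has length 6. The slice text[::-1] selects indices [5, 4, 3, 2, 1, 0] (5->'r', 4->'e', 3->'s', 2->'r', 1->'a', 0->'p'), giving 'resrap'.

'resrap'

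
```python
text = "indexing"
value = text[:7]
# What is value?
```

text has length 8. The slice text[:7] selects indices [0, 1, 2, 3, 4, 5, 6] (0->'i', 1->'n', 2->'d', 3->'e', 4->'x', 5->'i', 6->'n'), giving 'indexin'.

'indexin'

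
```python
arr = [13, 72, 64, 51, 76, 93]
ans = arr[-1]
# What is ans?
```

arr has length 6. Negative index -1 maps to positive index 6 + (-1) = 5. arr[5] = 93.

93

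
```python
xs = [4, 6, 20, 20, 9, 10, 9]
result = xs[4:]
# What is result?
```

xs has length 7. The slice xs[4:] selects indices [4, 5, 6] (4->9, 5->10, 6->9), giving [9, 10, 9].

[9, 10, 9]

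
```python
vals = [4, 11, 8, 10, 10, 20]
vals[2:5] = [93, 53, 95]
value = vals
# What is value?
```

vals starts as [4, 11, 8, 10, 10, 20] (length 6). The slice vals[2:5] covers indices [2, 3, 4] with values [8, 10, 10]. Replacing that slice with [93, 53, 95] (same length) produces [4, 11, 93, 53, 95, 20].

[4, 11, 93, 53, 95, 20]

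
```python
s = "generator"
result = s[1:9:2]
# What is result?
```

s has length 9. The slice s[1:9:2] selects indices [1, 3, 5, 7] (1->'e', 3->'e', 5->'a', 7->'o'), giving 'eeao'.

'eeao'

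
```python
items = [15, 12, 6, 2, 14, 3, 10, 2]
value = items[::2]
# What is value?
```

items has length 8. The slice items[::2] selects indices [0, 2, 4, 6] (0->15, 2->6, 4->14, 6->10), giving [15, 6, 14, 10].

[15, 6, 14, 10]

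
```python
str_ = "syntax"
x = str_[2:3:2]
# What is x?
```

str_ has length 6. The slice str_[2:3:2] selects indices [2] (2->'n'), giving 'n'.

'n'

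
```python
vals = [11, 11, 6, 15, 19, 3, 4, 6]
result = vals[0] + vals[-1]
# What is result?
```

vals has length 8. vals[0] = 11.
vals has length 8. Negative index -1 maps to positive index 8 + (-1) = 7. vals[7] = 6.
Sum: 11 + 6 = 17.

17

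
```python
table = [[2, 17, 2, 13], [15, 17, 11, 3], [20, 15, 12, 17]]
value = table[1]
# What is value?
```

table has 3 rows. Row 1 is [15, 17, 11, 3].

[15, 17, 11, 3]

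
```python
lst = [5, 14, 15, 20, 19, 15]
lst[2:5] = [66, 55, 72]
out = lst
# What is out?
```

lst starts as [5, 14, 15, 20, 19, 15] (length 6). The slice lst[2:5] covers indices [2, 3, 4] with values [15, 20, 19]. Replacing that slice with [66, 55, 72] (same length) produces [5, 14, 66, 55, 72, 15].

[5, 14, 66, 55, 72, 15]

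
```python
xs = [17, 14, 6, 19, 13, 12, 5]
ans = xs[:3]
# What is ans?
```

xs has length 7. The slice xs[:3] selects indices [0, 1, 2] (0->17, 1->14, 2->6), giving [17, 14, 6].

[17, 14, 6]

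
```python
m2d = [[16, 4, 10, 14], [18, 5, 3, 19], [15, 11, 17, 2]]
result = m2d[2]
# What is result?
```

m2d has 3 rows. Row 2 is [15, 11, 17, 2].

[15, 11, 17, 2]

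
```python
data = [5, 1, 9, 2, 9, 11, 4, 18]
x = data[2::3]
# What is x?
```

data has length 8. The slice data[2::3] selects indices [2, 5] (2->9, 5->11), giving [9, 11].

[9, 11]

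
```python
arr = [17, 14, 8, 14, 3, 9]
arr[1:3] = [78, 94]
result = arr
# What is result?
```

arr starts as [17, 14, 8, 14, 3, 9] (length 6). The slice arr[1:3] covers indices [1, 2] with values [14, 8]. Replacing that slice with [78, 94] (same length) produces [17, 78, 94, 14, 3, 9].

[17, 78, 94, 14, 3, 9]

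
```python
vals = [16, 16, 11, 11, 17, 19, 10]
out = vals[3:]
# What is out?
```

vals has length 7. The slice vals[3:] selects indices [3, 4, 5, 6] (3->11, 4->17, 5->19, 6->10), giving [11, 17, 19, 10].

[11, 17, 19, 10]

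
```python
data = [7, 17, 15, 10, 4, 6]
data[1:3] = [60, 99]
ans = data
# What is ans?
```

data starts as [7, 17, 15, 10, 4, 6] (length 6). The slice data[1:3] covers indices [1, 2] with values [17, 15]. Replacing that slice with [60, 99] (same length) produces [7, 60, 99, 10, 4, 6].

[7, 60, 99, 10, 4, 6]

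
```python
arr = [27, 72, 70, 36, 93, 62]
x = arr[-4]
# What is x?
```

arr has length 6. Negative index -4 maps to positive index 6 + (-4) = 2. arr[2] = 70.

70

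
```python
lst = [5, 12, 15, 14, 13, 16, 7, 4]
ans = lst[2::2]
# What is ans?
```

lst has length 8. The slice lst[2::2] selects indices [2, 4, 6] (2->15, 4->13, 6->7), giving [15, 13, 7].

[15, 13, 7]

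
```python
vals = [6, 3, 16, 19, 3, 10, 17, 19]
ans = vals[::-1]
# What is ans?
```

vals has length 8. The slice vals[::-1] selects indices [7, 6, 5, 4, 3, 2, 1, 0] (7->19, 6->17, 5->10, 4->3, 3->19, 2->16, 1->3, 0->6), giving [19, 17, 10, 3, 19, 16, 3, 6].

[19, 17, 10, 3, 19, 16, 3, 6]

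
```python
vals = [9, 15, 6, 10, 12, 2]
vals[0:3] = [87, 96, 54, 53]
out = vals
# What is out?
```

vals starts as [9, 15, 6, 10, 12, 2] (length 6). The slice vals[0:3] covers indices [0, 1, 2] with values [9, 15, 6]. Replacing that slice with [87, 96, 54, 53] (different length) produces [87, 96, 54, 53, 10, 12, 2].

[87, 96, 54, 53, 10, 12, 2]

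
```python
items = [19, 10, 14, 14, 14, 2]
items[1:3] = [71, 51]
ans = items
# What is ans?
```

items starts as [19, 10, 14, 14, 14, 2] (length 6). The slice items[1:3] covers indices [1, 2] with values [10, 14]. Replacing that slice with [71, 51] (same length) produces [19, 71, 51, 14, 14, 2].

[19, 71, 51, 14, 14, 2]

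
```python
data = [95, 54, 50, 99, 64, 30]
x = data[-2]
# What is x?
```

data has length 6. Negative index -2 maps to positive index 6 + (-2) = 4. data[4] = 64.

64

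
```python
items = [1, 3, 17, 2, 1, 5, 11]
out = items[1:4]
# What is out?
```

items has length 7. The slice items[1:4] selects indices [1, 2, 3] (1->3, 2->17, 3->2), giving [3, 17, 2].

[3, 17, 2]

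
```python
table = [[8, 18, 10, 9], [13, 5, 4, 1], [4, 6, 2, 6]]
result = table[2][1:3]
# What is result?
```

table[2] = [4, 6, 2, 6]. table[2] has length 4. The slice table[2][1:3] selects indices [1, 2] (1->6, 2->2), giving [6, 2].

[6, 2]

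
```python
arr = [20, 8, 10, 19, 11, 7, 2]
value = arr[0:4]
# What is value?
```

arr has length 7. The slice arr[0:4] selects indices [0, 1, 2, 3] (0->20, 1->8, 2->10, 3->19), giving [20, 8, 10, 19].

[20, 8, 10, 19]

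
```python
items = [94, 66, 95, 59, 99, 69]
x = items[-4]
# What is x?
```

items has length 6. Negative index -4 maps to positive index 6 + (-4) = 2. items[2] = 95.

95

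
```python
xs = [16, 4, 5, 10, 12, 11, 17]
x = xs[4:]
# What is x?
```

xs has length 7. The slice xs[4:] selects indices [4, 5, 6] (4->12, 5->11, 6->17), giving [12, 11, 17].

[12, 11, 17]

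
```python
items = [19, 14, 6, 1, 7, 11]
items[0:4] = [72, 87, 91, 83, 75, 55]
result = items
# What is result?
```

items starts as [19, 14, 6, 1, 7, 11] (length 6). The slice items[0:4] covers indices [0, 1, 2, 3] with values [19, 14, 6, 1]. Replacing that slice with [72, 87, 91, 83, 75, 55] (different length) produces [72, 87, 91, 83, 75, 55, 7, 11].

[72, 87, 91, 83, 75, 55, 7, 11]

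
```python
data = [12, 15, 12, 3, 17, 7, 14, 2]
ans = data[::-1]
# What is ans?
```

data has length 8. The slice data[::-1] selects indices [7, 6, 5, 4, 3, 2, 1, 0] (7->2, 6->14, 5->7, 4->17, 3->3, 2->12, 1->15, 0->12), giving [2, 14, 7, 17, 3, 12, 15, 12].

[2, 14, 7, 17, 3, 12, 15, 12]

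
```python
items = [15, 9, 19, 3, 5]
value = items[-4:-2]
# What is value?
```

items has length 5. The slice items[-4:-2] selects indices [1, 2] (1->9, 2->19), giving [9, 19].

[9, 19]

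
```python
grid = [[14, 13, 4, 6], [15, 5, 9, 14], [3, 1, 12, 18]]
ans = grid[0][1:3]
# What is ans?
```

grid[0] = [14, 13, 4, 6]. grid[0] has length 4. The slice grid[0][1:3] selects indices [1, 2] (1->13, 2->4), giving [13, 4].

[13, 4]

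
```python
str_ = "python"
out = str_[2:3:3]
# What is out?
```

str_ has length 6. The slice str_[2:3:3] selects indices [2] (2->'t'), giving 't'.

't'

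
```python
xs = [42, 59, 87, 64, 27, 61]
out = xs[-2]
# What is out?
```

xs has length 6. Negative index -2 maps to positive index 6 + (-2) = 4. xs[4] = 27.

27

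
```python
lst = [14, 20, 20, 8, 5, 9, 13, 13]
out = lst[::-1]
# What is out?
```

lst has length 8. The slice lst[::-1] selects indices [7, 6, 5, 4, 3, 2, 1, 0] (7->13, 6->13, 5->9, 4->5, 3->8, 2->20, 1->20, 0->14), giving [13, 13, 9, 5, 8, 20, 20, 14].

[13, 13, 9, 5, 8, 20, 20, 14]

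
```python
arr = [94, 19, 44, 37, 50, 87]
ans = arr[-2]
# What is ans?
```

arr has length 6. Negative index -2 maps to positive index 6 + (-2) = 4. arr[4] = 50.

50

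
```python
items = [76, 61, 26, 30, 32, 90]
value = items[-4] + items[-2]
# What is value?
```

items has length 6. Negative index -4 maps to positive index 6 + (-4) = 2. items[2] = 26.
items has length 6. Negative index -2 maps to positive index 6 + (-2) = 4. items[4] = 32.
Sum: 26 + 32 = 58.

58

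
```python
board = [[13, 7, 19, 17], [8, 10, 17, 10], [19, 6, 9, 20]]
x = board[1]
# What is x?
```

board has 3 rows. Row 1 is [8, 10, 17, 10].

[8, 10, 17, 10]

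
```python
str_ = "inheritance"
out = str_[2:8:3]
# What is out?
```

str_ has length 11. The slice str_[2:8:3] selects indices [2, 5] (2->'h', 5->'i'), giving 'hi'.

'hi'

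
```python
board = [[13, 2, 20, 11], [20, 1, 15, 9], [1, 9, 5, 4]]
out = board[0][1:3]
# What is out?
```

board[0] = [13, 2, 20, 11]. board[0] has length 4. The slice board[0][1:3] selects indices [1, 2] (1->2, 2->20), giving [2, 20].

[2, 20]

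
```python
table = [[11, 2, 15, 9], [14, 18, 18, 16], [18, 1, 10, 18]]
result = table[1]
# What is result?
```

table has 3 rows. Row 1 is [14, 18, 18, 16].

[14, 18, 18, 16]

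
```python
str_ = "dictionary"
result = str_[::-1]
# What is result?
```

str_ has length 10. The slice str_[::-1] selects indices [9, 8, 7, 6, 5, 4, 3, 2, 1, 0] (9->'y', 8->'r', 7->'a', 6->'n', 5->'o', 4->'i', 3->'t', 2->'c', 1->'i', 0->'d'), giving 'yranoitcid'.

'yranoitcid'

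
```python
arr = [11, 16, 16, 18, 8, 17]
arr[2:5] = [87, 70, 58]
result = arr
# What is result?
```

arr starts as [11, 16, 16, 18, 8, 17] (length 6). The slice arr[2:5] covers indices [2, 3, 4] with values [16, 18, 8]. Replacing that slice with [87, 70, 58] (same length) produces [11, 16, 87, 70, 58, 17].

[11, 16, 87, 70, 58, 17]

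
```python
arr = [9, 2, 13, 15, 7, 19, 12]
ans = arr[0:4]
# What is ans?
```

arr has length 7. The slice arr[0:4] selects indices [0, 1, 2, 3] (0->9, 1->2, 2->13, 3->15), giving [9, 2, 13, 15].

[9, 2, 13, 15]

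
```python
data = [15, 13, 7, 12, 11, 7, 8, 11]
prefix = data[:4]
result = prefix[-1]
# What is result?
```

data has length 8. The slice data[:4] selects indices [0, 1, 2, 3] (0->15, 1->13, 2->7, 3->12), giving [15, 13, 7, 12]. So prefix = [15, 13, 7, 12]. Then prefix[-1] = 12.

12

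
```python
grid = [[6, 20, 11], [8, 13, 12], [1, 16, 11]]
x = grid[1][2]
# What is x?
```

grid[1] = [8, 13, 12]. Taking column 2 of that row yields 12.

12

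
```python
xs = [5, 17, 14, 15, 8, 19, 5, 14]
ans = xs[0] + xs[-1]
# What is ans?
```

xs has length 8. xs[0] = 5.
xs has length 8. Negative index -1 maps to positive index 8 + (-1) = 7. xs[7] = 14.
Sum: 5 + 14 = 19.

19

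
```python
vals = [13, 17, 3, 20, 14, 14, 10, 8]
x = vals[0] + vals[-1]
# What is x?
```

vals has length 8. vals[0] = 13.
vals has length 8. Negative index -1 maps to positive index 8 + (-1) = 7. vals[7] = 8.
Sum: 13 + 8 = 21.

21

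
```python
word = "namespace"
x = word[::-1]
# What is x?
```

word has length 9. The slice word[::-1] selects indices [8, 7, 6, 5, 4, 3, 2, 1, 0] (8->'e', 7->'c', 6->'a', 5->'p', 4->'s', 3->'e', 2->'m', 1->'a', 0->'n'), giving 'ecapseman'.

'ecapseman'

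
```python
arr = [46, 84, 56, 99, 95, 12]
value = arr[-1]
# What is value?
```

arr has length 6. Negative index -1 maps to positive index 6 + (-1) = 5. arr[5] = 12.

12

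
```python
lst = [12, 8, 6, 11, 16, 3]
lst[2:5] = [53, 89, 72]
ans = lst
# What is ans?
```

lst starts as [12, 8, 6, 11, 16, 3] (length 6). The slice lst[2:5] covers indices [2, 3, 4] with values [6, 11, 16]. Replacing that slice with [53, 89, 72] (same length) produces [12, 8, 53, 89, 72, 3].

[12, 8, 53, 89, 72, 3]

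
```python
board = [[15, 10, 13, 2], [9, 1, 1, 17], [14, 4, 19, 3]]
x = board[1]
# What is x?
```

board has 3 rows. Row 1 is [9, 1, 1, 17].

[9, 1, 1, 17]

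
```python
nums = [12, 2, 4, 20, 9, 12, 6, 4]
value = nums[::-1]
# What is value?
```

nums has length 8. The slice nums[::-1] selects indices [7, 6, 5, 4, 3, 2, 1, 0] (7->4, 6->6, 5->12, 4->9, 3->20, 2->4, 1->2, 0->12), giving [4, 6, 12, 9, 20, 4, 2, 12].

[4, 6, 12, 9, 20, 4, 2, 12]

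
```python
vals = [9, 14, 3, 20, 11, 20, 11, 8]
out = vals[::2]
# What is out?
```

vals has length 8. The slice vals[::2] selects indices [0, 2, 4, 6] (0->9, 2->3, 4->11, 6->11), giving [9, 3, 11, 11].

[9, 3, 11, 11]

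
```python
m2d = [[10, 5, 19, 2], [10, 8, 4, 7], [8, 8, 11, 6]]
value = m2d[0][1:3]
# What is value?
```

m2d[0] = [10, 5, 19, 2]. m2d[0] has length 4. The slice m2d[0][1:3] selects indices [1, 2] (1->5, 2->19), giving [5, 19].

[5, 19]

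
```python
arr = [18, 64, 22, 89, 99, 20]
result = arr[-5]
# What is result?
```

arr has length 6. Negative index -5 maps to positive index 6 + (-5) = 1. arr[1] = 64.

64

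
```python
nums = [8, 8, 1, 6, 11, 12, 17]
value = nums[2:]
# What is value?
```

nums has length 7. The slice nums[2:] selects indices [2, 3, 4, 5, 6] (2->1, 3->6, 4->11, 5->12, 6->17), giving [1, 6, 11, 12, 17].

[1, 6, 11, 12, 17]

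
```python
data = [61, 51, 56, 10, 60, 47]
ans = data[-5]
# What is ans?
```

data has length 6. Negative index -5 maps to positive index 6 + (-5) = 1. data[1] = 51.

51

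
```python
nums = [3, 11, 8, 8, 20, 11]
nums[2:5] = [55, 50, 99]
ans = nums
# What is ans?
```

nums starts as [3, 11, 8, 8, 20, 11] (length 6). The slice nums[2:5] covers indices [2, 3, 4] with values [8, 8, 20]. Replacing that slice with [55, 50, 99] (same length) produces [3, 11, 55, 50, 99, 11].

[3, 11, 55, 50, 99, 11]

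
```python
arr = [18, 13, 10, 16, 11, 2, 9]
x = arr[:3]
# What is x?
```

arr has length 7. The slice arr[:3] selects indices [0, 1, 2] (0->18, 1->13, 2->10), giving [18, 13, 10].

[18, 13, 10]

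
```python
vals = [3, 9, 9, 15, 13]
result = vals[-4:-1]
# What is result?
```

vals has length 5. The slice vals[-4:-1] selects indices [1, 2, 3] (1->9, 2->9, 3->15), giving [9, 9, 15].

[9, 9, 15]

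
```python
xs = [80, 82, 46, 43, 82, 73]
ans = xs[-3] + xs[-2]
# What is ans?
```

xs has length 6. Negative index -3 maps to positive index 6 + (-3) = 3. xs[3] = 43.
xs has length 6. Negative index -2 maps to positive index 6 + (-2) = 4. xs[4] = 82.
Sum: 43 + 82 = 125.

125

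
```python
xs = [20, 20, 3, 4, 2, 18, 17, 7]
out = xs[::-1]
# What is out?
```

xs has length 8. The slice xs[::-1] selects indices [7, 6, 5, 4, 3, 2, 1, 0] (7->7, 6->17, 5->18, 4->2, 3->4, 2->3, 1->20, 0->20), giving [7, 17, 18, 2, 4, 3, 20, 20].

[7, 17, 18, 2, 4, 3, 20, 20]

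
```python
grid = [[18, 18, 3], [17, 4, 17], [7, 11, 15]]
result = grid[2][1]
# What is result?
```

grid[2] = [7, 11, 15]. Taking column 1 of that row yields 11.

11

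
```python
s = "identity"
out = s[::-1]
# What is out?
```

s has length 8. The slice s[::-1] selects indices [7, 6, 5, 4, 3, 2, 1, 0] (7->'y', 6->'t', 5->'i', 4->'t', 3->'n', 2->'e', 1->'d', 0->'i'), giving 'ytitnedi'.

'ytitnedi'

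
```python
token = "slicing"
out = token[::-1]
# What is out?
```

token has length 7. The slice token[::-1] selects indices [6, 5, 4, 3, 2, 1, 0] (6->'g', 5->'n', 4->'i', 3->'c', 2->'i', 1->'l', 0->'s'), giving 'gnicils'.

'gnicils'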